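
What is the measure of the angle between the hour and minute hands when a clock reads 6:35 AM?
Hour hand position: 6 x 30 + 35 x 0.5 = 197.5 degrees
Minute hand position: 35 x 6 = 210 degrees
Difference: |197.5 - 210| = 12.5 degrees
The angle between the hands is 12.5 degrees

Final answer: 12.5 degrees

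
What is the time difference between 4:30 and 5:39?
From 4:30 to 5:39:
(5 x 60 + 39) - (4 x 60 + 30) = 339 - 270 = 69 minutes
= 1 hour and 9 minutes

Final answer: 1 hour and 9 minutes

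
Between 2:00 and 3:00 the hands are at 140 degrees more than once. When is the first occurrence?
At t minutes past 2:00, the hour hand is at 30 x 2 + 0.5t degrees and the minute hand is at 6t degrees.
The smaller angle between them is 140 degrees when |30H - 5.5t| = 140 or |30H - 5.5t| = 220.
With H = 2, solve 30 x 2 - 5.5t = +/- target for each target:
  t = (30 x 2 - 140) / 5.5 = -14.55 (outside (0, 60))
  t = (30 x 2 + 140) / 5.5 = 36.36
  t = (30 x 2 - 220) / 5.5 = -29.09 (outside (0, 60))
  t = (30 x 2 + 220) / 5.5 = 50.91
Valid solutions in (0, 60): {36.36, 50.91} minutes.
The first occurrence is t = 36.36 minutes.
The hands form a 140-degree angle at 36.36 minutes past 2:00.

Final answer: 36.36 minutes past 2:00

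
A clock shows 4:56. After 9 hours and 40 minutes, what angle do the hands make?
First find the time 9 hours and 40 minutes after 4:56.
Total minutes: 4 x 60 + 56 + 9 x 60 + 40 = 876.
876 mod 720 = 156 minutes = 2:36.
Now compute the angle at 2:36:
Hour hand: 2 x 30 + 36 x 0.5 = 78 degrees
Minute hand: 36 x 6 = 216 degrees
Difference: |78 - 216| = 138 degrees
The angle is 138 degrees

Final answer: 138 degrees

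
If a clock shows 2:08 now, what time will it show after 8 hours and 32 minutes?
Starting time: 2:08
Adding 32 minutes to 8 minutes: 8 + 32 = 40 minutes
Adding 8 hours: 2 + 8 = 10
Final time: 10:40

Final answer: 10:40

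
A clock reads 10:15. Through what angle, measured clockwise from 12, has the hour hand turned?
The hour hand moves 30 degrees per hour and 0.5 degrees per minute.
At 10:15: (10) x 30 + 15 x 0.5 = 300 + 7.5 = 307.5 degrees

Final answer: 307.5 degrees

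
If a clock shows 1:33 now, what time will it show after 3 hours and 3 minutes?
Starting time: 1:33
Adding 3 minutes to 33 minutes: 33 + 3 = 36 minutes
Adding 3 hours: 1 + 3 = 4
Final time: 4:36

Final answer: 4:36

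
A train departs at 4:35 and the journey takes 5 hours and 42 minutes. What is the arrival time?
Starting time: 4:35
Adding 42 minutes to 35 minutes: 35 + 42 = 77 minutes = 1 hour and 17 minutes
Adding 5 hours: 4 + 5 + 1 (carry) = 10
Final time: 10:17

Final answer: 10:17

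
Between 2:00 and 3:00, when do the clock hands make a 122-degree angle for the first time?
At t minutes past 2:00, the hour hand is at 30 x 2 + 0.5t degrees and the minute hand is at 6t degrees.
The smaller angle between them is 122 degrees when |30H - 5.5t| = 122 or |30H - 5.5t| = 238.
With H = 2, solve 30 x 2 - 5.5t = +/- target for each target:
  t = (30 x 2 - 122) / 5.5 = -11.27 (outside (0, 60))
  t = (30 x 2 + 122) / 5.5 = 33.09
  t = (30 x 2 - 238) / 5.5 = -32.36 (outside (0, 60))
  t = (30 x 2 + 238) / 5.5 = 54.18
Valid solutions in (0, 60): {33.09, 54.18} minutes.
The first occurrence is t = 33.09 minutes.
The hands form a 122-degree angle at 33.09 minutes past 2:00.

Final answer: 33.09 minutes past 2:00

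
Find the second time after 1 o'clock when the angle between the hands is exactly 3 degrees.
At t minutes past 1:00, the hour hand is at 30 x 1 + 0.5t degrees and the minute hand is at 6t degrees.
The smaller angle between them is 3 degrees when |30H - 5.5t| = 3 or |30H - 5.5t| = 357.
With H = 1, solve 30 x 1 - 5.5t = +/- target for each target:
  t = (30 x 1 - 3) / 5.5 = 4.91
  t = (30 x 1 + 3) / 5.5 = 6
  t = (30 x 1 - 357) / 5.5 = -59.45 (outside (0, 60))
  t = (30 x 1 + 357) / 5.5 = 70.36 (outside (0, 60))
Valid solutions in (0, 60): {4.91, 6} minutes.
The second occurrence is t = 6 minutes.
The hands form a 3-degree angle at 6 minutes past 1:00.

Final answer: 6 minutes past 1:00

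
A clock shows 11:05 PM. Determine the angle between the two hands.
Hour hand position: 11 x 30 + 5 x 0.5 = 332.5 degrees
Minute hand position: 5 x 6 = 30 degrees
Difference: |332.5 - 30| = 302.5 degrees
Since 302.5 > 180, the smaller angle is 360 - 302.5 = 57.5 degrees

Final answer: 57.5 degrees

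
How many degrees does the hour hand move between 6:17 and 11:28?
The hour hand moves 0.5 degrees per minute.
Time elapsed: 11:28 - 6:17 = 311 minutes
Angular displacement: 311 x 0.5 = 155.5 degrees

Final answer: 155.5 degrees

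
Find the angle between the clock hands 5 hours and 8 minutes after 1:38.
First find the time 5 hours and 8 minutes after 1:38.
Total minutes: 1 x 60 + 38 + 5 x 60 + 8 = 406.
406 mod 720 = 406 minutes = 6:46.
Now compute the angle at 6:46:
Hour hand: 6 x 30 + 46 x 0.5 = 203 degrees
Minute hand: 46 x 6 = 276 degrees
Difference: |203 - 276| = 73 degrees
The angle is 73 degrees

Final answer: 73 degrees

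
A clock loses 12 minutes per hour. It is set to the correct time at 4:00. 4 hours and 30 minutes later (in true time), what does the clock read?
For every 60 true minutes, the faulty clock advances 60 - 12 = 48 minutes.
True elapsed: 4 hours and 30 minutes = 270 minutes.
Faulty clock advances: 270 x 48/60 = 216 minutes (drift: 54 minutes behind).
Shown time: 4:00 + 216 minutes = 7:36.

Final answer: 7:36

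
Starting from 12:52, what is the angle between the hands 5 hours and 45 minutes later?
First find the time 5 hours and 45 minutes after 12:52.
Total minutes: 12 x 60 + 52 + 5 x 60 + 45 = 1117.
1117 mod 720 = 397 minutes = 6:37.
Now compute the angle at 6:37:
Hour hand: 6 x 30 + 37 x 0.5 = 198.5 degrees
Minute hand: 37 x 6 = 222 degrees
Difference: |198.5 - 222| = 23.5 degrees
The angle is 23.5 degrees

Final answer: 23.5 degrees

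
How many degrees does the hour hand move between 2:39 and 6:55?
The hour hand moves 0.5 degrees per minute.
Time elapsed: 6:55 - 2:39 = 256 minutes
Angular displacement: 256 x 0.5 = 128 degrees

Final answer: 128 degrees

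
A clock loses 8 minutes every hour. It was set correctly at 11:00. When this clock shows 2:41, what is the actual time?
For every 60 true minutes, the faulty clock advances 52 minutes, so 1 faulty-clock minute corresponds to 60/52 true minutes.
From 11:00 to 2:41 on the faulty dial is 221 minutes.
True elapsed: 221 x 60/52 = 255 minutes = 4 hours and 15 minutes.
True time: 11:00 + 4 hours and 15 minutes = 3:15.

Final answer: 3:15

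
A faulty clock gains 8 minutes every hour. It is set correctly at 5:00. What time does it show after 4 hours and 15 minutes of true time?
For every 60 true minutes, the faulty clock advances 60 + 8 = 68 minutes.
True elapsed: 4 hours and 15 minutes = 255 minutes.
Faulty clock advances: 255 x 68/60 = 289 minutes (drift: 34 minutes ahead).
Shown time: 5:00 + 289 minutes = 9:49.

Final answer: 9:49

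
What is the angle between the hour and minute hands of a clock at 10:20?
Hour hand position: 10 x 30 + 20 x 0.5 = 310 degrees
Minute hand position: 20 x 6 = 120 degrees
Difference: |310 - 120| = 190 degrees
Since 190 > 180, the smaller angle is 360 - 190 = 170 degrees

Final answer: 170 degrees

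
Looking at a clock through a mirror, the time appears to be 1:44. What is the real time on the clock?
Reflection across the vertical (12-6) axis maps a hand at angle A degrees to (360 - A) degrees, which sends a reading of T minutes past 12:00 to (720 - T) minutes past 12:00.
Mirror reads 1:44 = 104 minutes past 12:00.
Actual time: (720 - 104) mod 720 = 616 minutes = 10:16.

Final answer: 10:16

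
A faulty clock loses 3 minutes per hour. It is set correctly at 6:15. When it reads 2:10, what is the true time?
For every 60 true minutes, the faulty clock advances 57 minutes, so 1 faulty-clock minute corresponds to 60/57 true minutes.
From 6:15 to 2:10 on the faulty dial is 475 minutes.
True elapsed: 475 x 60/57 = 500 minutes = 8 hours and 20 minutes.
True time: 6:15 + 8 hours and 20 minutes = 2:35.

Final answer: 2:35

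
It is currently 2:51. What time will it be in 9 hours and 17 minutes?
Starting time: 2:51
Adding 17 minutes to 51 minutes: 51 + 17 = 68 minutes = 1 hour and 8 minutes
Adding 9 hours: 2 + 9 + 1 (carry) = 12
Final time: 12:08

Final answer: 12:08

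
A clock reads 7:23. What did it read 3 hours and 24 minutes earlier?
Starting time: 7:23 = 443 total minutes past 12:00
Subtracting: 3 hours and 24 minutes = 204 minutes
443 - 204 = 239 minutes
= 3 hours and 59 minutes past 12:00 = 3:59

Final answer: 3:59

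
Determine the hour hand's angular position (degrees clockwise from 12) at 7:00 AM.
The hour hand moves 30 degrees per hour and 0.5 degrees per minute.
At 7:00: (7) x 30 + 0 x 0.5 = 210 + 0 = 210 degrees

Final answer: 210 degrees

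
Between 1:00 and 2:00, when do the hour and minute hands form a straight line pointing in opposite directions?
For hands to be 180 degrees apart: |30H - 5.5t| = 180
With H = 1: t = (30 x 1 + 180)/5.5 = 38.18 or t = (30 x 1 - 180)/5.5 = -27.27
First valid solution (0 < t < 60): t = 38.18 minutes
The hands are opposite at 38.18 minutes past 1:00.

Final answer: 38.18 minutes past 1:00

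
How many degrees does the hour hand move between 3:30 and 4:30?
The hour hand moves 0.5 degrees per minute.
Time elapsed: 4:30 - 3:30 = 60 minutes
Angular displacement: 60 x 0.5 = 30 degrees

Final answer: 30 degrees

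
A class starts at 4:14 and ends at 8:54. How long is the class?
From 4:14 to 8:54:
(8 x 60 + 54) - (4 x 60 + 14) = 534 - 254 = 280 minutes
= 4 hours and 40 minutes

Final answer: 4 hours and 40 minutes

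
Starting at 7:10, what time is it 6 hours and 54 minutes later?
Starting time: 7:10
Adding 54 minutes to 10 minutes: 10 + 54 = 64 minutes = 1 hour and 4 minutes
Adding 6 hours: 7 + 6 + 1 (carry) = 14 - 12 = 2
Final time: 2:04

Final answer: 2:04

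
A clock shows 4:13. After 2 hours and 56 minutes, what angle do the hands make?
First find the time 2 hours and 56 minutes after 4:13.
Total minutes: 4 x 60 + 13 + 2 x 60 + 56 = 429.
429 mod 720 = 429 minutes = 7:09.
Now compute the angle at 7:09:
Hour hand: 7 x 30 + 9 x 0.5 = 214.5 degrees
Minute hand: 9 x 6 = 54 degrees
Difference: |214.5 - 54| = 160.5 degrees
The angle is 160.5 degrees

Final answer: 160.5 degrees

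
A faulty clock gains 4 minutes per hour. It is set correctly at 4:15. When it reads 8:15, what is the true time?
For every 60 true minutes, the faulty clock advances 64 minutes, so 1 faulty-clock minute corresponds to 60/64 true minutes.
From 4:15 to 8:15 on the faulty dial is 240 minutes.
True elapsed: 240 x 60/64 = 225 minutes = 3 hours and 45 minutes.
True time: 4:15 + 3 hours and 45 minutes = 8:00.

Final answer: 8:00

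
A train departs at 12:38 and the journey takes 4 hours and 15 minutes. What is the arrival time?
Starting time: 12:38
Adding 15 minutes to 38 minutes: 38 + 15 = 53 minutes
Adding 4 hours: 12 + 4 = 16 - 12 = 4
Final time: 4:53

Final answer: 4:53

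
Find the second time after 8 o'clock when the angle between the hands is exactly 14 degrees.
At t minutes past 8:00, the hour hand is at 30 x 8 + 0.5t degrees and the minute hand is at 6t degrees.
The smaller angle between them is 14 degrees when |30H - 5.5t| = 14 or |30H - 5.5t| = 346.
With H = 8, solve 30 x 8 - 5.5t = +/- target for each target:
  t = (30 x 8 - 14) / 5.5 = 41.09
  t = (30 x 8 + 14) / 5.5 = 46.18
  t = (30 x 8 - 346) / 5.5 = -19.27 (outside (0, 60))
  t = (30 x 8 + 346) / 5.5 = 106.55 (outside (0, 60))
Valid solutions in (0, 60): {41.09, 46.18} minutes.
The second occurrence is t = 46.18 minutes.
The hands form a 14-degree angle at 46.18 minutes past 8:00.

Final answer: 46.18 minutes past 8:00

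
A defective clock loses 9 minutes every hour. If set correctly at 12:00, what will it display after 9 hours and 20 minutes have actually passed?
For every 60 true minutes, the faulty clock advances 60 - 9 = 51 minutes.
True elapsed: 9 hours and 20 minutes = 560 minutes.
Faulty clock advances: 560 x 51/60 = 476 minutes (drift: 84 minutes behind).
Shown time: 12:00 + 476 minutes = 7:56.

Final answer: 7:56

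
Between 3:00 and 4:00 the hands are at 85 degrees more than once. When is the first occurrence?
At t minutes past 3:00, the hour hand is at 30 x 3 + 0.5t degrees and the minute hand is at 6t degrees.
The smaller angle between them is 85 degrees when |30H - 5.5t| = 85 or |30H - 5.5t| = 275.
With H = 3, solve 30 x 3 - 5.5t = +/- target for each target:
  t = (30 x 3 - 85) / 5.5 = 0.91
  t = (30 x 3 + 85) / 5.5 = 31.82
  t = (30 x 3 - 275) / 5.5 = -33.64 (outside (0, 60))
  t = (30 x 3 + 275) / 5.5 = 66.36 (outside (0, 60))
Valid solutions in (0, 60): {0.91, 31.82} minutes.
The first occurrence is t = 0.91 minutes.
The hands form a 85-degree angle at 0.91 minutes past 3:00.

Final answer: 0.91 minutes past 3:00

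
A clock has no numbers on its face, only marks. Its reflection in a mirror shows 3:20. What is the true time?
Reflection across the vertical (12-6) axis maps a hand at angle A degrees to (360 - A) degrees, which sends a reading of T minutes past 12:00 to (720 - T) minutes past 12:00.
Mirror reads 3:20 = 200 minutes past 12:00.
Actual time: (720 - 200) mod 720 = 520 minutes = 8:40.

Final answer: 8:40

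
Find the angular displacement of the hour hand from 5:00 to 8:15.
The hour hand moves 0.5 degrees per minute.
Time elapsed: 8:15 - 5:00 = 195 minutes
Angular displacement: 195 x 0.5 = 97.5 degrees

Final answer: 97.5 degrees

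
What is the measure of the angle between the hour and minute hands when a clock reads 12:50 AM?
Hour hand position: 0 x 30 + 50 x 0.5 = 25 degrees
Minute hand position: 50 x 6 = 300 degrees
Difference: |25 - 300| = 275 degrees
Since 275 > 180, the smaller angle is 360 - 275 = 85 degrees

Final answer: 85 degrees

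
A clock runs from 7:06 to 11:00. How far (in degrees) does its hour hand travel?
The hour hand moves 0.5 degrees per minute.
Time elapsed: 11:00 - 7:06 = 234 minutes
Angular displacement: 234 x 0.5 = 117 degrees

Final answer: 117 degrees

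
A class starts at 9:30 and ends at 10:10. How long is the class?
From 9:30 to 10:10:
(10 x 60 + 10) - (9 x 60 + 30) = 610 - 570 = 40 minutes
= 40 minutes

Final answer: 40 minutes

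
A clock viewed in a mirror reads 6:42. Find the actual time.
Reflection across the vertical (12-6) axis maps a hand at angle A degrees to (360 - A) degrees, which sends a reading of T minutes past 12:00 to (720 - T) minutes past 12:00.
Mirror reads 6:42 = 402 minutes past 12:00.
Actual time: (720 - 402) mod 720 = 318 minutes = 5:18.

Final answer: 5:18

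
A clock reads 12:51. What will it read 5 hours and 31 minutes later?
Starting time: 12:51
Adding 31 minutes to 51 minutes: 51 + 31 = 82 minutes = 1 hour and 22 minutes
Adding 5 hours: 12 + 5 + 1 (carry) = 18 - 12 = 6
Final time: 6:22

Final answer: 6:22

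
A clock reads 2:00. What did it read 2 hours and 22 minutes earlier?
Starting time: 2:00 = 120 total minutes past 12:00
Subtracting: 2 hours and 22 minutes = 142 minutes
120 - 142 = -22 (negative, add 12 hours = 720) = 698 minutes
= 11 hours and 38 minutes past 12:00 = 11:38

Final answer: 11:38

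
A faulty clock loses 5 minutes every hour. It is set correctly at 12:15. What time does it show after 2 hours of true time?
For every 60 true minutes, the faulty clock advances 60 - 5 = 55 minutes.
True elapsed: 2 hours = 120 minutes.
Faulty clock advances: 120 x 55/60 = 110 minutes (drift: 10 minutes behind).
Shown time: 12:15 + 110 minutes = 2:05.

Final answer: 2:05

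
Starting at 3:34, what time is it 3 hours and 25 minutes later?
Starting time: 3:34
Adding 25 minutes to 34 minutes: 34 + 25 = 59 minutes
Adding 3 hours: 3 + 3 = 6
Final time: 6:59

Final answer: 6:59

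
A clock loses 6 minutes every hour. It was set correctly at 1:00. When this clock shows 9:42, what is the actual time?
For every 60 true minutes, the faulty clock advances 54 minutes, so 1 faulty-clock minute corresponds to 60/54 true minutes.
From 1:00 to 9:42 on the faulty dial is 522 minutes.
True elapsed: 522 x 60/54 = 580 minutes = 9 hours and 40 minutes.
True time: 1:00 + 9 hours and 40 minutes = 10:40.

Final answer: 10:40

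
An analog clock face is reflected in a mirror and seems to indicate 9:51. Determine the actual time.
Reflection across the vertical (12-6) axis maps a hand at angle A degrees to (360 - A) degrees, which sends a reading of T minutes past 12:00 to (720 - T) minutes past 12:00.
Mirror reads 9:51 = 591 minutes past 12:00.
Actual time: (720 - 591) mod 720 = 129 minutes = 2:09.

Final answer: 2:09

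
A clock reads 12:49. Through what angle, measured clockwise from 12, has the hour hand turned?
The hour hand moves 30 degrees per hour and 0.5 degrees per minute.
At 12:49: (0) x 30 + 49 x 0.5 = 0 + 24.5 = 24.5 degrees

Final answer: 24.5 degrees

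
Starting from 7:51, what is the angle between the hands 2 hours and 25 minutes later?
First find the time 2 hours and 25 minutes after 7:51.
Total minutes: 7 x 60 + 51 + 2 x 60 + 25 = 616.
616 mod 720 = 616 minutes = 10:16.
Now compute the angle at 10:16:
Hour hand: 10 x 30 + 16 x 0.5 = 308 degrees
Minute hand: 16 x 6 = 96 degrees
Difference: |308 - 96| = 212 degrees
Smaller angle: 360 - 212 = 148 degrees

Final answer: 148 degrees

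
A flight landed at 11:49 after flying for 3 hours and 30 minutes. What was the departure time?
Starting time: 11:49 = 709 total minutes past 12:00
Subtracting: 3 hours and 30 minutes = 210 minutes
709 - 210 = 499 minutes
= 8 hours and 19 minutes past 12:00 = 8:19

Final answer: 8:19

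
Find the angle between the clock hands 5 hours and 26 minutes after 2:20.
First find the time 5 hours and 26 minutes after 2:20.
Total minutes: 2 x 60 + 20 + 5 x 60 + 26 = 466.
466 mod 720 = 466 minutes = 7:46.
Now compute the angle at 7:46:
Hour hand: 7 x 30 + 46 x 0.5 = 233 degrees
Minute hand: 46 x 6 = 276 degrees
Difference: |233 - 276| = 43 degrees
The angle is 43 degrees

Final answer: 43 degrees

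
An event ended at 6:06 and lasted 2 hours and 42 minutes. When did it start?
Starting time: 6:06 = 366 total minutes past 12:00
Subtracting: 2 hours and 42 minutes = 162 minutes
366 - 162 = 204 minutes
= 3 hours and 24 minutes past 12:00 = 3:24

Final answer: 3:24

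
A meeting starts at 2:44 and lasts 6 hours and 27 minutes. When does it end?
Starting time: 2:44
Adding 27 minutes to 44 minutes: 44 + 27 = 71 minutes = 1 hour and 11 minutes
Adding 6 hours: 2 + 6 + 1 (carry) = 9
Final time: 9:11

Final answer: 9:11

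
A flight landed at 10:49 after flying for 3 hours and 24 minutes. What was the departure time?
Starting time: 10:49 = 649 total minutes past 12:00
Subtracting: 3 hours and 24 minutes = 204 minutes
649 - 204 = 445 minutes
= 7 hours and 25 minutes past 12:00 = 7:25

Final answer: 7:25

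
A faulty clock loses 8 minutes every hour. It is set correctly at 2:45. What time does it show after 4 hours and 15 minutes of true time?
For every 60 true minutes, the faulty clock advances 60 - 8 = 52 minutes.
True elapsed: 4 hours and 15 minutes = 255 minutes.
Faulty clock advances: 255 x 52/60 = 221 minutes (drift: 34 minutes behind).
Shown time: 2:45 + 221 minutes = 6:26.

Final answer: 6:26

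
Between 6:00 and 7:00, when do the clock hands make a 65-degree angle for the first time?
At t minutes past 6:00, the hour hand is at 30 x 6 + 0.5t degrees and the minute hand is at 6t degrees.
The smaller angle between them is 65 degrees when |30H - 5.5t| = 65 or |30H - 5.5t| = 295.
With H = 6, solve 30 x 6 - 5.5t = +/- target for each target:
  t = (30 x 6 - 65) / 5.5 = 20.91
  t = (30 x 6 + 65) / 5.5 = 44.55
  t = (30 x 6 - 295) / 5.5 = -20.91 (outside (0, 60))
  t = (30 x 6 + 295) / 5.5 = 86.36 (outside (0, 60))
Valid solutions in (0, 60): {20.91, 44.55} minutes.
The first occurrence is t = 20.91 minutes.
The hands form a 65-degree angle at 20.91 minutes past 6:00.

Final answer: 20.91 minutes past 6:00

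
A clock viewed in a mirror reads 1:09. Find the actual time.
Reflection across the vertical (12-6) axis maps a hand at angle A degrees to (360 - A) degrees, which sends a reading of T minutes past 12:00 to (720 - T) minutes past 12:00.
Mirror reads 1:09 = 69 minutes past 12:00.
Actual time: (720 - 69) mod 720 = 651 minutes = 10:51.

Final answer: 10:51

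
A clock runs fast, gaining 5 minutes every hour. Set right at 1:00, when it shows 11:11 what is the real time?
For every 60 true minutes, the faulty clock advances 65 minutes, so 1 faulty-clock minute corresponds to 60/65 true minutes.
From 1:00 to 11:11 on the faulty dial is 611 minutes.
True elapsed: 611 x 60/65 = 564 minutes = 9 hours and 24 minutes.
True time: 1:00 + 9 hours and 24 minutes = 10:24.

Final answer: 10:24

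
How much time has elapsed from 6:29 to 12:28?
From 6:29 to 12:28:
(12 x 60 + 28) - (6 x 60 + 29) = 748 - 389 = 359 minutes
= 5 hours and 59 minutes

Final answer: 5 hours and 59 minutes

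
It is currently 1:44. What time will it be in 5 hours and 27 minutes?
Starting time: 1:44
Adding 27 minutes to 44 minutes: 44 + 27 = 71 minutes = 1 hour and 11 minutes
Adding 5 hours: 1 + 5 + 1 (carry) = 7
Final time: 7:11

Final answer: 7:11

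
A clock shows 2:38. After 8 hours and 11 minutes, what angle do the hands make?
First find the time 8 hours and 11 minutes after 2:38.
Total minutes: 2 x 60 + 38 + 8 x 60 + 11 = 649.
649 mod 720 = 649 minutes = 10:49.
Now compute the angle at 10:49:
Hour hand: 10 x 30 + 49 x 0.5 = 324.5 degrees
Minute hand: 49 x 6 = 294 degrees
Difference: |324.5 - 294| = 30.5 degrees
The angle is 30.5 degrees

Final answer: 30.5 degrees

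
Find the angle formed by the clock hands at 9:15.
Hour hand position: 9 x 30 + 15 x 0.5 = 277.5 degrees
Minute hand position: 15 x 6 = 90 degrees
Difference: |277.5 - 90| = 187.5 degrees
Since 187.5 > 180, the smaller angle is 360 - 187.5 = 172.5 degrees

Final answer: 172.5 degrees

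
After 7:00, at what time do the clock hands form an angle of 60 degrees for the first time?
At t minutes past 7:00, the hour hand is at 30 x 7 + 0.5t degrees and the minute hand is at 6t degrees.
The smaller angle between them is 60 degrees when |30H - 5.5t| = 60 or |30H - 5.5t| = 300.
With H = 7, solve 30 x 7 - 5.5t = +/- target for each target:
  t = (30 x 7 - 60) / 5.5 = 27.27
  t = (30 x 7 + 60) / 5.5 = 49.09
  t = (30 x 7 - 300) / 5.5 = -16.36 (outside (0, 60))
  t = (30 x 7 + 300) / 5.5 = 92.73 (outside (0, 60))
Valid solutions in (0, 60): {27.27, 49.09} minutes.
The first occurrence is t = 27.27 minutes.
The hands form a 60-degree angle at 27.27 minutes past 7:00.

Final answer: 27.27 minutes past 7:00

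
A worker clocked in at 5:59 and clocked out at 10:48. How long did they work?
From 5:59 to 10:48:
(10 x 60 + 48) - (5 x 60 + 59) = 648 - 359 = 289 minutes
= 4 hours and 49 minutes

Final answer: 4 hours and 49 minutes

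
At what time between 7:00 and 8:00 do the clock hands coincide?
The minute hand gains 5.5 degrees per minute on the hour hand.
At 7:00, the hour hand is at 210 degrees and the minute hand is at 0 degrees.
The gap is 210 degrees. Time to close: 210/5.5 = 60 x 7/11 = 38.18 minutes.
The hands overlap at 38.18 minutes past 7:00.

Final answer: 38.18 minutes past 7:00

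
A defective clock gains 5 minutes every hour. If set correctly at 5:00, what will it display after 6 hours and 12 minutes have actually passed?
For every 60 true minutes, the faulty clock advances 60 + 5 = 65 minutes.
True elapsed: 6 hours and 12 minutes = 372 minutes.
Faulty clock advances: 372 x 65/60 = 403 minutes (drift: 31 minutes ahead).
Shown time: 5:00 + 403 minutes = 11:43.

Final answer: 11:43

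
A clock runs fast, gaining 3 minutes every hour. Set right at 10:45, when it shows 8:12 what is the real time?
For every 60 true minutes, the faulty clock advances 63 minutes, so 1 faulty-clock minute corresponds to 60/63 true minutes.
From 10:45 to 8:12 on the faulty dial is 567 minutes.
True elapsed: 567 x 60/63 = 540 minutes = 9 hours.
True time: 10:45 + 9 hours = 7:45.

Final answer: 7:45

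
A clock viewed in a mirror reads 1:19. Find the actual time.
Reflection across the vertical (12-6) axis maps a hand at angle A degrees to (360 - A) degrees, which sends a reading of T minutes past 12:00 to (720 - T) minutes past 12:00.
Mirror reads 1:19 = 79 minutes past 12:00.
Actual time: (720 - 79) mod 720 = 641 minutes = 10:41.

Final answer: 10:41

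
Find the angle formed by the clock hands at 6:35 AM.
Hour hand position: 6 x 30 + 35 x 0.5 = 197.5 degrees
Minute hand position: 35 x 6 = 210 degrees
Difference: |197.5 - 210| = 12.5 degrees
The angle between the hands is 12.5 degrees

Final answer: 12.5 degrees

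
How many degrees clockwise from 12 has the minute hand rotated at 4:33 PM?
The minute hand moves 6 degrees per minute.
At 4:33: 33 x 6 = 198 degrees

Final answer: 198 degrees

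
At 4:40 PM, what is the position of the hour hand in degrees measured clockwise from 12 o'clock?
The hour hand moves 30 degrees per hour and 0.5 degrees per minute.
At 4:40: (4) x 30 + 40 x 0.5 = 120 + 20 = 140 degrees

Final answer: 140 degrees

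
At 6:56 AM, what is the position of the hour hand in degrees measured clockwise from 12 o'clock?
The hour hand moves 30 degrees per hour and 0.5 degrees per minute.
At 6:56: (6) x 30 + 56 x 0.5 = 180 + 28 = 208 degrees

Final answer: 208 degrees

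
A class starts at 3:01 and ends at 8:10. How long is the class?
From 3:01 to 8:10:
(8 x 60 + 10) - (3 x 60 + 1) = 490 - 181 = 309 minutes
= 5 hours and 9 minutes

Final answer: 5 hours and 9 minutes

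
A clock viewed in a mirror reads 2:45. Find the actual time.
Reflection across the vertical (12-6) axis maps a hand at angle A degrees to (360 - A) degrees, which sends a reading of T minutes past 12:00 to (720 - T) minutes past 12:00.
Mirror reads 2:45 = 165 minutes past 12:00.
Actual time: (720 - 165) mod 720 = 555 minutes = 9:15.

Final answer: 9:15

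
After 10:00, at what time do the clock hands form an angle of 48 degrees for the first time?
At t minutes past 10:00, the hour hand is at 30 x 10 + 0.5t degrees and the minute hand is at 6t degrees.
The smaller angle between them is 48 degrees when |30H - 5.5t| = 48 or |30H - 5.5t| = 312.
With H = 10, solve 30 x 10 - 5.5t = +/- target for each target:
  t = (30 x 10 - 48) / 5.5 = 45.82
  t = (30 x 10 + 48) / 5.5 = 63.27 (outside (0, 60))
  t = (30 x 10 - 312) / 5.5 = -2.18 (outside (0, 60))
  t = (30 x 10 + 312) / 5.5 = 111.27 (outside (0, 60))
Valid solutions in (0, 60): {45.82} minutes.
The first occurrence is t = 45.82 minutes.
The hands form a 48-degree angle at 45.82 minutes past 10:00.

Final answer: 45.82 minutes past 10:00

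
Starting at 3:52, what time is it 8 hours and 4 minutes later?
Starting time: 3:52
Adding 4 minutes to 52 minutes: 52 + 4 = 56 minutes
Adding 8 hours: 3 + 8 = 11
Final time: 11:56

Final answer: 11:56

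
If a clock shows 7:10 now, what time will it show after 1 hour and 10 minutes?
Starting time: 7:10
Adding 10 minutes to 10 minutes: 10 + 10 = 20 minutes
Adding 1 hour: 7 + 1 = 8
Final time: 8:20

Final answer: 8:20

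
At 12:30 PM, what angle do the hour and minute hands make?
Hour hand position: 0 x 30 + 30 x 0.5 = 15 degrees
Minute hand position: 30 x 6 = 180 degrees
Difference: |15 - 180| = 165 degrees
The angle between the hands is 165 degrees

Final answer: 165 degrees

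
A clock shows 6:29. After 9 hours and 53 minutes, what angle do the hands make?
First find the time 9 hours and 53 minutes after 6:29.
Total minutes: 6 x 60 + 29 + 9 x 60 + 53 = 982.
982 mod 720 = 262 minutes = 4:22.
Now compute the angle at 4:22:
Hour hand: 4 x 30 + 22 x 0.5 = 131 degrees
Minute hand: 22 x 6 = 132 degrees
Difference: |131 - 132| = 1 degrees
The angle is 1 degrees

Final answer: 1 degrees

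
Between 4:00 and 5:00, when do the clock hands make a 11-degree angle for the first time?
At t minutes past 4:00, the hour hand is at 30 x 4 + 0.5t degrees and the minute hand is at 6t degrees.
The smaller angle between them is 11 degrees when |30H - 5.5t| = 11 or |30H - 5.5t| = 349.
With H = 4, solve 30 x 4 - 5.5t = +/- target for each target:
  t = (30 x 4 - 11) / 5.5 = 19.82
  t = (30 x 4 + 11) / 5.5 = 23.82
  t = (30 x 4 - 349) / 5.5 = -41.64 (outside (0, 60))
  t = (30 x 4 + 349) / 5.5 = 85.27 (outside (0, 60))
Valid solutions in (0, 60): {19.82, 23.82} minutes.
The first occurrence is t = 19.82 minutes.
The hands form a 11-degree angle at 19.82 minutes past 4:00.

Final answer: 19.82 minutes past 4:00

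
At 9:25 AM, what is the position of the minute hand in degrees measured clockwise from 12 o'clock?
The minute hand moves 6 degrees per minute.
At 9:25: 25 x 6 = 150 degrees

Final answer: 150 degrees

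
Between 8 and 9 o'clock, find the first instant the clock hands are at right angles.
At t minutes past 8:00, the hour hand is at 30 x 8 + 0.5t degrees and the minute hand is at 6t degrees.
The smaller angle between them is 90 degrees when |30H - 5.5t| = 90 or |30H - 5.5t| = 270.
With H = 8, solve 30 x 8 - 5.5t = +/- target for each target:
  t = (30 x 8 - 90) / 5.5 = 27.27
  t = (30 x 8 + 90) / 5.5 = 60 (outside (0, 60))
  t = (30 x 8 - 270) / 5.5 = -5.45 (outside (0, 60))
  t = (30 x 8 + 270) / 5.5 = 92.73 (outside (0, 60))
Valid solutions in (0, 60): {27.27} minutes.
First occurrence: t = 27.27 minutes.
The hands are at right angles at 27.27 minutes past 8:00.

Final answer: 27.27 minutes past 8:00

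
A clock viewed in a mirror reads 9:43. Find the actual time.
Reflection across the vertical (12-6) axis maps a hand at angle A degrees to (360 - A) degrees, which sends a reading of T minutes past 12:00 to (720 - T) minutes past 12:00.
Mirror reads 9:43 = 583 minutes past 12:00.
Actual time: (720 - 583) mod 720 = 137 minutes = 2:17.

Final answer: 2:17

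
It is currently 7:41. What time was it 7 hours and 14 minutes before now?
Starting time: 7:41 = 461 total minutes past 12:00
Subtracting: 7 hours and 14 minutes = 434 minutes
461 - 434 = 27 minutes
= 27 minutes past 12:00 = 12:27

Final answer: 12:27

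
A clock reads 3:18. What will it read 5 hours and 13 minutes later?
Starting time: 3:18
Adding 13 minutes to 18 minutes: 18 + 13 = 31 minutes
Adding 5 hours: 3 + 5 = 8
Final time: 8:31

Final answer: 8:31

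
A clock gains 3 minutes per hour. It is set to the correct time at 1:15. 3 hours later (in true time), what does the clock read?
For every 60 true minutes, the faulty clock advances 60 + 3 = 63 minutes.
True elapsed: 3 hours = 180 minutes.
Faulty clock advances: 180 x 63/60 = 189 minutes (drift: 9 minutes ahead).
Shown time: 1:15 + 189 minutes = 4:24.

Final answer: 4:24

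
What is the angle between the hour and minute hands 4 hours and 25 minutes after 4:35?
First find the time 4 hours and 25 minutes after 4:35.
Total minutes: 4 x 60 + 35 + 4 x 60 + 25 = 540.
540 mod 720 = 540 minutes = 9:00.
Now compute the angle at 9:00:
Hour hand: 9 x 30 + 0 x 0.5 = 270 degrees
Minute hand: 0 x 6 = 0 degrees
Difference: |270 - 0| = 270 degrees
Smaller angle: 360 - 270 = 90 degrees

Final answer: 90 degrees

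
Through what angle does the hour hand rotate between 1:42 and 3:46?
The hour hand moves 0.5 degrees per minute.
Time elapsed: 3:46 - 1:42 = 124 minutes
Angular displacement: 124 x 0.5 = 62 degrees

Final answer: 62 degrees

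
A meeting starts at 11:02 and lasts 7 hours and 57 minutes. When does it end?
Starting time: 11:02
Adding 57 minutes to 2 minutes: 2 + 57 = 59 minutes
Adding 7 hours: 11 + 7 = 18 - 12 = 6
Final time: 6:59

Final answer: 6:59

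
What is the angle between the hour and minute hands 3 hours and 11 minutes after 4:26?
First find the time 3 hours and 11 minutes after 4:26.
Total minutes: 4 x 60 + 26 + 3 x 60 + 11 = 457.
457 mod 720 = 457 minutes = 7:37.
Now compute the angle at 7:37:
Hour hand: 7 x 30 + 37 x 0.5 = 228.5 degrees
Minute hand: 37 x 6 = 222 degrees
Difference: |228.5 - 222| = 6.5 degrees
The angle is 6.5 degrees

Final answer: 6.5 degrees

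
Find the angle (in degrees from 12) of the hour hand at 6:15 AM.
The hour hand moves 30 degrees per hour and 0.5 degrees per minute.
At 6:15: (6) x 30 + 15 x 0.5 = 180 + 7.5 = 187.5 degrees

Final answer: 187.5 degrees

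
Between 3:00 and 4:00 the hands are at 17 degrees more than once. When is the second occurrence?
At t minutes past 3:00, the hour hand is at 30 x 3 + 0.5t degrees and the minute hand is at 6t degrees.
The smaller angle between them is 17 degrees when |30H - 5.5t| = 17 or |30H - 5.5t| = 343.
With H = 3, solve 30 x 3 - 5.5t = +/- target for each target:
  t = (30 x 3 - 17) / 5.5 = 13.27
  t = (30 x 3 + 17) / 5.5 = 19.45
  t = (30 x 3 - 343) / 5.5 = -46 (outside (0, 60))
  t = (30 x 3 + 343) / 5.5 = 78.73 (outside (0, 60))
Valid solutions in (0, 60): {13.27, 19.45} minutes.
The second occurrence is t = 19.45 minutes.
The hands form a 17-degree angle at 19.45 minutes past 3:00.

Final answer: 19.45 minutes past 3:00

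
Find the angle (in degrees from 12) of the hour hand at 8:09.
The hour hand moves 30 degrees per hour and 0.5 degrees per minute.
At 8:09: (8) x 30 + 9 x 0.5 = 240 + 4.5 = 244.5 degrees

Final answer: 244.5 degrees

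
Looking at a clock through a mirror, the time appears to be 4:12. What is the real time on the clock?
Reflection across the vertical (12-6) axis maps a hand at angle A degrees to (360 - A) degrees, which sends a reading of T minutes past 12:00 to (720 - T) minutes past 12:00.
Mirror reads 4:12 = 252 minutes past 12:00.
Actual time: (720 - 252) mod 720 = 468 minutes = 7:48.

Final answer: 7:48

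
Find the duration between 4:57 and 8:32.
From 4:57 to 8:32:
(8 x 60 + 32) - (4 x 60 + 57) = 512 - 297 = 215 minutes
= 3 hours and 35 minutes

Final answer: 3 hours and 35 minutes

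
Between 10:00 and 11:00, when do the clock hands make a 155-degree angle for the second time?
At t minutes past 10:00, the hour hand is at 30 x 10 + 0.5t degrees and the minute hand is at 6t degrees.
The smaller angle between them is 155 degrees when |30H - 5.5t| = 155 or |30H - 5.5t| = 205.
With H = 10, solve 30 x 10 - 5.5t = +/- target for each target:
  t = (30 x 10 - 155) / 5.5 = 26.36
  t = (30 x 10 + 155) / 5.5 = 82.73 (outside (0, 60))
  t = (30 x 10 - 205) / 5.5 = 17.27
  t = (30 x 10 + 205) / 5.5 = 91.82 (outside (0, 60))
Valid solutions in (0, 60): {17.27, 26.36} minutes.
The second occurrence is t = 26.36 minutes.
The hands form a 155-degree angle at 26.36 minutes past 10:00.

Final answer: 26.36 minutes past 10:00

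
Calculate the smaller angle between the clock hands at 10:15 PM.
Hour hand position: 10 x 30 + 15 x 0.5 = 307.5 degrees
Minute hand position: 15 x 6 = 90 degrees
Difference: |307.5 - 90| = 217.5 degrees
Since 217.5 > 180, the smaller angle is 360 - 217.5 = 142.5 degrees

Final answer: 142.5 degrees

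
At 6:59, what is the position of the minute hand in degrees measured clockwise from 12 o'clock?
The minute hand moves 6 degrees per minute.
At 6:59: 59 x 6 = 354 degrees

Final answer: 354 degrees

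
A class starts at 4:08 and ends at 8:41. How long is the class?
From 4:08 to 8:41:
(8 x 60 + 41) - (4 x 60 + 8) = 521 - 248 = 273 minutes
= 4 hours and 33 minutes

Final answer: 4 hours and 33 minutes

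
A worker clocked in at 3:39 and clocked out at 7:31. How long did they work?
From 3:39 to 7:31:
(7 x 60 + 31) - (3 x 60 + 39) = 451 - 219 = 232 minutes
= 3 hours and 52 minutes

Final answer: 3 hours and 52 minutes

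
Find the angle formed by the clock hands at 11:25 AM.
Hour hand position: 11 x 30 + 25 x 0.5 = 342.5 degrees
Minute hand position: 25 x 6 = 150 degrees
Difference: |342.5 - 150| = 192.5 degrees
Since 192.5 > 180, the smaller angle is 360 - 192.5 = 167.5 degrees

Final answer: 167.5 degrees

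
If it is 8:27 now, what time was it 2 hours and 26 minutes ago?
Starting time: 8:27 = 507 total minutes past 12:00
Subtracting: 2 hours and 26 minutes = 146 minutes
507 - 146 = 361 minutes
= 6 hours and 1 minute past 12:00 = 6:01

Final answer: 6:01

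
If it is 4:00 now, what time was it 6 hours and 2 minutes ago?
Starting time: 4:00 = 240 total minutes past 12:00
Subtracting: 6 hours and 2 minutes = 362 minutes
240 - 362 = -122 (negative, add 12 hours = 720) = 598 minutes
= 9 hours and 58 minutes past 12:00 = 9:58

Final answer: 9:58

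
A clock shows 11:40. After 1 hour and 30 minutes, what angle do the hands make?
First find the time 1 hour and 30 minutes after 11:40.
Total minutes: 11 x 60 + 40 + 1 x 60 + 30 = 790.
790 mod 720 = 70 minutes = 1:10.
Now compute the angle at 1:10:
Hour hand: 1 x 30 + 10 x 0.5 = 35 degrees
Minute hand: 10 x 6 = 60 degrees
Difference: |35 - 60| = 25 degrees
The angle is 25 degrees

Final answer: 25 degrees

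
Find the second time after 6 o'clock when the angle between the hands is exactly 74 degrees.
At t minutes past 6:00, the hour hand is at 30 x 6 + 0.5t degrees and the minute hand is at 6t degrees.
The smaller angle between them is 74 degrees when |30H - 5.5t| = 74 or |30H - 5.5t| = 286.
With H = 6, solve 30 x 6 - 5.5t = +/- target for each target:
  t = (30 x 6 - 74) / 5.5 = 19.27
  t = (30 x 6 + 74) / 5.5 = 46.18
  t = (30 x 6 - 286) / 5.5 = -19.27 (outside (0, 60))
  t = (30 x 6 + 286) / 5.5 = 84.73 (outside (0, 60))
Valid solutions in (0, 60): {19.27, 46.18} minutes.
The second occurrence is t = 46.18 minutes.
The hands form a 74-degree angle at 46.18 minutes past 6:00.

Final answer: 46.18 minutes past 6:00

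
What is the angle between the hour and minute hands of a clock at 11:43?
Hour hand position: 11 x 30 + 43 x 0.5 = 351.5 degrees
Minute hand position: 43 x 6 = 258 degrees
Difference: |351.5 - 258| = 93.5 degrees
The angle between the hands is 93.5 degrees

Final answer: 93.5 degrees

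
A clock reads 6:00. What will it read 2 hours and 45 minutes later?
Starting time: 6:00
Adding 45 minutes to 0 minutes: 0 + 45 = 45 minutes
Adding 2 hours: 6 + 2 = 8
Final time: 8:45

Final answer: 8:45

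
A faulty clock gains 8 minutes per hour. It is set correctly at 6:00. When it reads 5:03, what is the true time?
For every 60 true minutes, the faulty clock advances 68 minutes, so 1 faulty-clock minute corresponds to 60/68 true minutes.
From 6:00 to 5:03 on the faulty dial is 663 minutes.
True elapsed: 663 x 60/68 = 585 minutes = 9 hours and 45 minutes.
True time: 6:00 + 9 hours and 45 minutes = 3:45.

Final answer: 3:45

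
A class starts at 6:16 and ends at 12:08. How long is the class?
From 6:16 to 12:08:
(12 x 60 + 8) - (6 x 60 + 16) = 728 - 376 = 352 minutes
= 5 hours and 52 minutes

Final answer: 5 hours and 52 minutes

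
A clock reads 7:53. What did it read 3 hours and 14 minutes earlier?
Starting time: 7:53 = 473 total minutes past 12:00
Subtracting: 3 hours and 14 minutes = 194 minutes
473 - 194 = 279 minutes
= 4 hours and 39 minutes past 12:00 = 4:39

Final answer: 4:39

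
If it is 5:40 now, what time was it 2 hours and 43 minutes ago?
Starting time: 5:40 = 340 total minutes past 12:00
Subtracting: 2 hours and 43 minutes = 163 minutes
340 - 163 = 177 minutes
= 2 hours and 57 minutes past 12:00 = 2:57

Final answer: 2:57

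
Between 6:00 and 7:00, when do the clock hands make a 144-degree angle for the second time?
At t minutes past 6:00, the hour hand is at 30 x 6 + 0.5t degrees and the minute hand is at 6t degrees.
The smaller angle between them is 144 degrees when |30H - 5.5t| = 144 or |30H - 5.5t| = 216.
With H = 6, solve 30 x 6 - 5.5t = +/- target for each target:
  t = (30 x 6 - 144) / 5.5 = 6.55
  t = (30 x 6 + 144) / 5.5 = 58.91
  t = (30 x 6 - 216) / 5.5 = -6.55 (outside (0, 60))
  t = (30 x 6 + 216) / 5.5 = 72 (outside (0, 60))
Valid solutions in (0, 60): {6.55, 58.91} minutes.
The second occurrence is t = 58.91 minutes.
The hands form a 144-degree angle at 58.91 minutes past 6:00.

Final answer: 58.91 minutes past 6:00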